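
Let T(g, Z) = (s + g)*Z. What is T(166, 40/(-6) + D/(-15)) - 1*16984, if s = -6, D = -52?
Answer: -17496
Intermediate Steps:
T(g, Z) = Z*(-6 + g) (T(g, Z) = (-6 + g)*Z = Z*(-6 + g))
T(166, 40/(-6) + D/(-15)) - 1*16984 = (40/(-6) - 52/(-15))*(-6 + 166) - 1*16984 = (40*(-⅙) - 52*(-1/15))*160 - 16984 = (-20/3 + 52/15)*160 - 16984 = -16/5*160 - 16984 = -512 - 16984 = -17496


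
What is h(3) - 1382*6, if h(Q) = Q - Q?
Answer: -8292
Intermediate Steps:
h(Q) = 0
h(3) - 1382*6 = 0 - 1382*6 = 0 - 8292 = -8292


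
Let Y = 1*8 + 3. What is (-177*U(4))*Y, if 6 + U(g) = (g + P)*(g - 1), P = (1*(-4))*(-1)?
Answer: -35046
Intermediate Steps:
P = 4 (P = -4*(-1) = 4)
Y = 11 (Y = 8 + 3 = 11)
U(g) = -6 + (-1 + g)*(4 + g) (U(g) = -6 + (g + 4)*(g - 1) = -6 + (4 + g)*(-1 + g) = -6 + (-1 + g)*(4 + g))
(-177*U(4))*Y = -177*(-10 + 4**2 + 3*4)*11 = -177*(-10 + 16 + 12)*11 = -177*18*11 = -3186*11 = -35046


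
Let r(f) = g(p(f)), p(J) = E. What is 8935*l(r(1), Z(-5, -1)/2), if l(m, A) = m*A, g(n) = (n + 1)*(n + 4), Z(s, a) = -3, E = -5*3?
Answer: -2063985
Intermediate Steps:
E = -15
p(J) = -15
g(n) = (1 + n)*(4 + n)
r(f) = 154 (r(f) = 4 + (-15)² + 5*(-15) = 4 + 225 - 75 = 154)
l(m, A) = A*m
8935*l(r(1), Z(-5, -1)/2) = 8935*(-3/2*154) = 8935*(-231) = -2063985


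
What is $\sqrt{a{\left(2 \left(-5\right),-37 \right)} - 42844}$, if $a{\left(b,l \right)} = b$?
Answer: $i \sqrt{42854} \approx 207.01 i$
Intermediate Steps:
$\sqrt{a{\left(2 \left(-5\right),-37 \right)} - 42844} = \sqrt{2 \left(-5\right) - 42844} = \sqrt{-10 - 42844} = \sqrt{-42854} = i \sqrt{42854}$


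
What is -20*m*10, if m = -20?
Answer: 4000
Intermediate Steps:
-20*m*10 = -20*(-20)*10 = 400*10 = 4000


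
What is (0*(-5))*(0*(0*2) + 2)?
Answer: 0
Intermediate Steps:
(0*(-5))*(0*(0*2) + 2) = 0*(0*0 + 2) = 0*(0 + 2) = 0*2 = 0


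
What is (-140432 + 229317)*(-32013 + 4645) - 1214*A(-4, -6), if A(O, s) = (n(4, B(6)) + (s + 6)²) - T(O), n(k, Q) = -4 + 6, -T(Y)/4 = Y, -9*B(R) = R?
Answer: -2432587684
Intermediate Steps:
B(R) = -R/9
T(Y) = -4*Y
n(k, Q) = 2
A(O, s) = 2 + (6 + s)² + 4*O (A(O, s) = (2 + (s + 6)²) - (-4)*O = (2 + (6 + s)²) + 4*O = 2 + (6 + s)² + 4*O)
(-140432 + 229317)*(-32013 + 4645) - 1214*A(-4, -6) = (-140432 + 229317)*(-32013 + 4645) - 1214*(2 + (6 - 6)² + 4*(-4)) = 88885*(-27368) - 1214*(2 + 0² - 16) = -2432604680 - 1214*(2 + 0 - 16) = -2432604680 - 1214*(-14) = -2432604680 + 16996 = -2432587684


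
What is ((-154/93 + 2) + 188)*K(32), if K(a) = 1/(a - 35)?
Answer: -17516/279 ≈ -62.781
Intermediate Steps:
K(a) = 1/(-35 + a)
((-154/93 + 2) + 188)*K(32) = ((-154/93 + 2) + 188)/(-35 + 32) = ((-154*1/93 + 2) + 188)/(-3) = ((-154/93 + 2) + 188)*(-⅓) = (32/93 + 188)*(-⅓) = (17516/93)*(-⅓) = -17516/279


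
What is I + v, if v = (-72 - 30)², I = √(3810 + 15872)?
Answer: 10404 + √19682 ≈ 10544.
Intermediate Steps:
I = √19682 ≈ 140.29
v = 10404 (v = (-102)² = 10404)
I + v = √19682 + 10404 = 10404 + √19682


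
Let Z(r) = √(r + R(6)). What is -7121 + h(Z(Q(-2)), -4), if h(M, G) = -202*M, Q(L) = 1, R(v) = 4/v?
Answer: -7121 - 202*√15/3 ≈ -7381.8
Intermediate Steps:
Z(r) = √(⅔ + r) (Z(r) = √(r + 4/6) = √(r + 4*(⅙)) = √(r + ⅔) = √(⅔ + r))
-7121 + h(Z(Q(-2)), -4) = -7121 - 202*√(6 + 9*1)/3 = -7121 - 202*√(6 + 9)/3 = -7121 - 202*√15/3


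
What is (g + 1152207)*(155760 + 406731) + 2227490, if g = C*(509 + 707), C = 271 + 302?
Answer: 1040034024215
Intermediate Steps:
C = 573
g = 696768 (g = 573*(509 + 707) = 573*1216 = 696768)
(g + 1152207)*(155760 + 406731) + 2227490 = (696768 + 1152207)*(155760 + 406731) + 2227490 = 1848975*562491 + 2227490 = 1040031796725 + 2227490 = 1040034024215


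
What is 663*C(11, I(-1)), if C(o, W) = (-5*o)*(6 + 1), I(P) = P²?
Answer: -255255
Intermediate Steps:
C(o, W) = -35*o (C(o, W) = -5*o*7 = -35*o)
663*C(11, I(-1)) = 663*(-35*11) = 663*(-385) = -255255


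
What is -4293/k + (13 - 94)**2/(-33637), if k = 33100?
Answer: -361572741/1113384700 ≈ -0.32475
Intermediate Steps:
-4293/k + (13 - 94)**2/(-33637) = -4293/33100 + (13 - 94)**2/(-33637) = -4293*1/33100 + (-81)**2*(-1/33637) = -4293/33100 + 6561*(-1/33637) = -4293/33100 - 6561/33637 = -361572741/1113384700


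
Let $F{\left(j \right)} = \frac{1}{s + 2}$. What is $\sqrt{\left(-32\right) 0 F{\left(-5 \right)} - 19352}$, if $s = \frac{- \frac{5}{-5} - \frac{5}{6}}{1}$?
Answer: $2 i \sqrt{4838} \approx 139.11 i$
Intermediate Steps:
$s = \frac{1}{6}$ ($s = \left(\left(-5\right) \left(- \frac{1}{5}\right) - \frac{5}{6}\right) 1 = \left(1 - \frac{5}{6}\right) 1 = \frac{1}{6} \cdot 1 = \frac{1}{6} \approx 0.16667$)
$F{\left(j \right)} = \frac{6}{13}$ ($F{\left(j \right)} = \frac{1}{\frac{1}{6} + 2} = \frac{1}{\frac{13}{6}} = \frac{6}{13}$)
$\sqrt{\left(-32\right) 0 F{\left(-5 \right)} - 19352} = \sqrt{\left(-32\right) 0 \cdot \frac{6}{13} - 19352} = \sqrt{0 \cdot \frac{6}{13} - 19352} = \sqrt{0 - 19352} = \sqrt{-19352} = 2 i \sqrt{4838}$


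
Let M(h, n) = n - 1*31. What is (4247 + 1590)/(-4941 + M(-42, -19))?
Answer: -5837/4991 ≈ -1.1695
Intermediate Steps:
M(h, n) = -31 + n (M(h, n) = n - 31 = -31 + n)
(4247 + 1590)/(-4941 + M(-42, -19)) = (4247 + 1590)/(-4941 + (-31 - 19)) = 5837/(-4941 - 50) = 5837/(-4991) = 5837*(-1/4991) = -5837/4991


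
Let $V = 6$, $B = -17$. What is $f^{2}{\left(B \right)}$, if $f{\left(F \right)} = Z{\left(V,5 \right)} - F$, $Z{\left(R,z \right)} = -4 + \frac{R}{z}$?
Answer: $\frac{5041}{25} \approx 201.64$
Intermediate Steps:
$f{\left(F \right)} = - \frac{14}{5} - F$ ($f{\left(F \right)} = \left(-4 + \frac{6}{5}\right) - F = - \frac{14}{5} - F$)
$f^{2}{\left(B \right)} = \left(- \frac{14}{5} - -17\right)^{2} = \left(- \frac{14}{5} + 17\right)^{2} = \left(\frac{71}{5}\right)^{2} = \frac{5041}{25}$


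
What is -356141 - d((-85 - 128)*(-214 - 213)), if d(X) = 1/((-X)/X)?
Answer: -356140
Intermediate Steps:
d(X) = -1 (d(X) = 1/(-1) = -1)
-356141 - d((-85 - 128)*(-214 - 213)) = -356141 - 1*(-1) = -356141 + 1 = -356140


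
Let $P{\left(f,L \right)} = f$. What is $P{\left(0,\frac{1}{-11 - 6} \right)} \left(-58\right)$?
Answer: $0$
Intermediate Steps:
$P{\left(0,\frac{1}{-11 - 6} \right)} \left(-58\right) = 0 \left(-58\right) = 0$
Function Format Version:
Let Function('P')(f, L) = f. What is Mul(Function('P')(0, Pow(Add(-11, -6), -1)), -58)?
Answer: 0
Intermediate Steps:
Mul(Function('P')(0, Pow(Add(-11, -6), -1)), -58) = Mul(0, -58) = 0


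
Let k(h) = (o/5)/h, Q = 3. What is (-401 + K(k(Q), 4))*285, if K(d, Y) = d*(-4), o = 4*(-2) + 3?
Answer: -113905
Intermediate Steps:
o = -5 (o = -8 + 3 = -5)
k(h) = -1/h (k(h) = (-5/5)/h = (-5*⅕)/h = -1/h)
K(d, Y) = -4*d
(-401 + K(k(Q), 4))*285 = (-401 - (-4)/3)*285 = (-401 - 4*(-⅓))*285 = (-401 + 4/3)*285 = -1199/3*285 = -113905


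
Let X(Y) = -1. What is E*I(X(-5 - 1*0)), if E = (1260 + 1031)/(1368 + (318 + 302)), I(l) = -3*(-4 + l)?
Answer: 34365/1988 ≈ 17.286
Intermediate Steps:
I(l) = 12 - 3*l
E = 2291/1988 (E = 2291/(1368 + 620) = 2291/1988 ≈ 1.1524)
E*I(X(-5 - 1*0)) = 2291*(12 - 3*(-1))/1988 = 2291*(12 + 3)/1988 = (2291/1988)*15 = 34365/1988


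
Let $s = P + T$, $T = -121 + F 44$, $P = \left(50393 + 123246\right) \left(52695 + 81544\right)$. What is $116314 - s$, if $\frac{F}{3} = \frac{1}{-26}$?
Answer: $- \frac{303017120652}{13} \approx -2.3309 \cdot 10^{10}$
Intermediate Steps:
$P = 23309125721$ ($P = 173639 \cdot 134239 = 23309125721$)
$F = - \frac{3}{26}$ ($F = \frac{3}{-26} = 3 \left(- \frac{1}{26}\right) = - \frac{3}{26} \approx -0.11538$)
$T = - \frac{1639}{13}$ ($T = -121 - \frac{66}{13} = - \frac{1639}{13} \approx -126.08$)
$s = \frac{303018632734}{13}$ ($s = 23309125721 - \frac{1639}{13} = \frac{303018632734}{13} \approx 2.3309 \cdot 10^{10}$)
$116314 - s = 116314 - \frac{303018632734}{13} = - \frac{303017120652}{13}$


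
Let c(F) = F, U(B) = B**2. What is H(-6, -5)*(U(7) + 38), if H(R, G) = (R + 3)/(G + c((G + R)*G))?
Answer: -261/50 ≈ -5.2200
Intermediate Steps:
H(R, G) = (3 + R)/(G + G*(G + R)) (H(R, G) = (R + 3)/(G + (G + R)*G) = (3 + R)/(G + G*(G + R)))
H(-6, -5)*(U(7) + 38) = ((3 - 6)/((-5)*(1 - 5 - 6)))*(7**2 + 38) = (-1/5*(-3)/(-10))*(49 + 38) = -1/5*(-1/10)*(-3)*87 = -3/50*87 = -261/50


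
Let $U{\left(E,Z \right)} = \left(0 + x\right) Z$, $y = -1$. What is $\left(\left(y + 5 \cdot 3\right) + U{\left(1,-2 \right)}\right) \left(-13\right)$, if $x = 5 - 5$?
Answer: $-182$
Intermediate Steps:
$x = 0$ ($x = 5 - 5 = 0$)
$U{\left(E,Z \right)} = 0$ ($U{\left(E,Z \right)} = \left(0 + 0\right) Z = 0 Z = 0$)
$\left(\left(y + 5 \cdot 3\right) + U{\left(1,-2 \right)}\right) \left(-13\right) = \left(\left(-1 + 5 \cdot 3\right) + 0\right) \left(-13\right) = \left(\left(-1 + 15\right) + 0\right) \left(-13\right) = \left(14 + 0\right) \left(-13\right) = 14 \left(-13\right) = -182$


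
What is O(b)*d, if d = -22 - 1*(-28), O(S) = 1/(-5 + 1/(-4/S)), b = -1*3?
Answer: -24/17 ≈ -1.4118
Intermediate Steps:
b = -3
O(S) = 1/(-5 - S/4)
d = 6 (d = -22 + 28 = 6)
O(b)*d = -4/(20 - 3)*6 = -4/17*6 = -24/17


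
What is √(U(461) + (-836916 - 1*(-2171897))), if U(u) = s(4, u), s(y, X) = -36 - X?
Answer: 6*√37069 ≈ 1155.2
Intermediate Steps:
U(u) = -36 - u
√(U(461) + (-836916 - 1*(-2171897))) = √((-36 - 1*461) + (-836916 - 1*(-2171897))) = √((-36 - 461) + (-836916 + 2171897)) = √(-497 + 1334981) = √1334484 = 6*√37069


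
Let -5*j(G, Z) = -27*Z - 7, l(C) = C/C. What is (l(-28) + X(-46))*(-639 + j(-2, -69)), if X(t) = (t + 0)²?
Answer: -10692967/5 ≈ -2.1386e+6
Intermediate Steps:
l(C) = 1
j(G, Z) = 7/5 + 27*Z/5 (j(G, Z) = -(-27*Z - 7)/5 = -(-7 - 27*Z)/5 = 7/5 + 27*Z/5)
X(t) = t²
(l(-28) + X(-46))*(-639 + j(-2, -69)) = (1 + (-46)²)*(-639 + (7/5 + (27/5)*(-69))) = (1 + 2116)*(-639 + (7/5 - 1863/5)) = 2117*(-639 - 1856/5) = 2117*(-5051/5) = -10692967/5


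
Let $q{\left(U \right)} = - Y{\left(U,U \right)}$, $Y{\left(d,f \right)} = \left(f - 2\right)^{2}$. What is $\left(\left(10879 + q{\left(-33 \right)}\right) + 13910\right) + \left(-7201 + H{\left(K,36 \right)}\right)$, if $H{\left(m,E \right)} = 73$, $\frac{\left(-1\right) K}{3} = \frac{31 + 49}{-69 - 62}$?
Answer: $16436$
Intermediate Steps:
$Y{\left(d,f \right)} = \left(-2 + f\right)^{2}$
$K = \frac{240}{131}$ ($K = - 3 \frac{31 + 49}{-69 - 62} = - 3 \frac{80}{-131} = - 3 \cdot 80 \left(- \frac{1}{131}\right) = \left(-3\right) \left(- \frac{80}{131}\right) = \frac{240}{131} \approx 1.8321$)
$q{\left(U \right)} = - \left(-2 + U\right)^{2}$
$\left(\left(10879 + q{\left(-33 \right)}\right) + 13910\right) + \left(-7201 + H{\left(K,36 \right)}\right) = \left(\left(10879 - \left(-2 - 33\right)^{2}\right) + 13910\right) + \left(-7201 + 73\right) = \left(\left(10879 - \left(-35\right)^{2}\right) + 13910\right) - 7128 = \left(\left(10879 - 1225\right) + 13910\right) - 7128 = \left(9654 + 13910\right) - 7128 = 23564 - 7128 = 16436$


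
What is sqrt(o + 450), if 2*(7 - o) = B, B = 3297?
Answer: I*sqrt(4766)/2 ≈ 34.518*I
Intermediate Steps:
o = -3283/2 (o = 7 - 1/2*3297 = 7 - 3297/2 = -3283/2 ≈ -1641.5)
sqrt(o + 450) = sqrt(-3283/2 + 450) = sqrt(-2383/2) = I*sqrt(4766)/2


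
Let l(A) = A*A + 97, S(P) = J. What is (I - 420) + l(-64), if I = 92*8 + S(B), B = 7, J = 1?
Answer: 4510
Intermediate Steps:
S(P) = 1
l(A) = 97 + A² (l(A) = A² + 97 = 97 + A²)
I = 737 (I = 92*8 + 1 = 736 + 1 = 737)
(I - 420) + l(-64) = (737 - 420) + (97 + (-64)²) = 317 + (97 + 4096) = 317 + 4193 = 4510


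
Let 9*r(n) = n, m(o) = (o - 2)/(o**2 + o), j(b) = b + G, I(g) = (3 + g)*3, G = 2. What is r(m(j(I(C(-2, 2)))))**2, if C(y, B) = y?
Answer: 1/8100 ≈ 0.00012346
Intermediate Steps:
I(g) = 9 + 3*g
j(b) = 2 + b (j(b) = b + 2 = 2 + b)
m(o) = (-2 + o)/(o + o**2)
r(n) = n/9
r(m(j(I(C(-2, 2)))))**2 = (((-2 + (2 + (9 + 3*(-2))))/((2 + (9 + 3*(-2)))*(1 + (2 + (9 + 3*(-2))))))/9)**2 = (((-2 + (2 + (9 - 6)))/((2 + (9 - 6))*(1 + (2 + (9 - 6)))))/9)**2 = (((-2 + (2 + 3))/((2 + 3)*(1 + (2 + 3))))/9)**2 = (((-2 + 5)/(5*(1 + 5)))/9)**2 = (((1/5)*3/6)/9)**2 = (((1/5)*(1/6)*3)/9)**2 = ((1/9)*(1/10))**2 = (1/90)**2 = 1/8100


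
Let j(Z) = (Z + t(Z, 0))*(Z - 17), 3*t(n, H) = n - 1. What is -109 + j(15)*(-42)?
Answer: 1543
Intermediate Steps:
t(n, H) = -1/3 + n/3 (t(n, H) = (n - 1)/3 = (-1 + n)/3 = -1/3 + n/3)
j(Z) = (-17 + Z)*(-1/3 + 4*Z/3) (j(Z) = (Z + (-1/3 + Z/3))*(Z - 17) = (-1/3 + 4*Z/3)*(-17 + Z) = (-17 + Z)*(-1/3 + 4*Z/3))
-109 + j(15)*(-42) = -109 + (17/3 - 23*15 + (4/3)*15**2)*(-42) = -109 + (17/3 - 345 + (4/3)*225)*(-42) = -109 + (17/3 - 345 + 300)*(-42) = -109 - 118/3*(-42) = -109 + 1652 = 1543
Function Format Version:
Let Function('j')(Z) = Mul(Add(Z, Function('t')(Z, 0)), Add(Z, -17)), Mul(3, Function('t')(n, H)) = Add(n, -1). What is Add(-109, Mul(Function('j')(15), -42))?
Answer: 1543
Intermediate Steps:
Function('t')(n, H) = Add(Rational(-1, 3), Mul(Rational(1, 3), n)) (Function('t')(n, H) = Mul(Rational(1, 3), Add(n, -1)) = Mul(Rational(1, 3), Add(-1, n)) = Add(Rational(-1, 3), Mul(Rational(1, 3), n)))
Function('j')(Z) = Mul(Add(-17, Z), Add(Rational(-1, 3), Mul(Rational(4, 3), Z))) (Function('j')(Z) = Mul(Add(Z, Add(Rational(-1, 3), Mul(Rational(1, 3), Z))), Add(Z, -17)) = Mul(Add(Rational(-1, 3), Mul(Rational(4, 3), Z)), Add(-17, Z)) = Mul(Add(-17, Z), Add(Rational(-1, 3), Mul(Rational(4, 3), Z))))
Add(-109, Mul(Function('j')(15), -42)) = Add(-109, Mul(Add(Rational(17, 3), Mul(-23, 15), Mul(Rational(4, 3), Pow(15, 2))), -42)) = Add(-109, Mul(Add(Rational(17, 3), -345, Mul(Rational(4, 3), 225)), -42)) = Add(-109, Mul(Add(Rational(17, 3), -345, 300), -42)) = Add(-109, Mul(Rational(-118, 3), -42)) = Add(-109, 1652) = 1543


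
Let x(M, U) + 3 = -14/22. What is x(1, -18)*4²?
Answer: -640/11 ≈ -58.182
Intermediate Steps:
x(M, U) = -40/11 (x(M, U) = -3 - 14/22 = -3 - 14*1/22 = -3 - 7/11 = -40/11)
x(1, -18)*4² = -40/11*4² = -40/11*16 = -640/11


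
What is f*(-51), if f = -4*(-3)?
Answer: -612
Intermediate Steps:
f = 12
f*(-51) = 12*(-51) = -612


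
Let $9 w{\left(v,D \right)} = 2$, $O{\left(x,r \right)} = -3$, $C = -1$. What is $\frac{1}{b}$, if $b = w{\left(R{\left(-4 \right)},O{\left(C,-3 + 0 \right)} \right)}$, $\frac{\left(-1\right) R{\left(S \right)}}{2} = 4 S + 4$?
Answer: $\frac{9}{2} \approx 4.5$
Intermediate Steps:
$R{\left(S \right)} = -8 - 8 S$ ($R{\left(S \right)} = - 2 \left(4 S + 4\right) = - 2 \left(4 + 4 S\right) = -8 - 8 S$)
$w{\left(v,D \right)} = \frac{2}{9}$ ($w{\left(v,D \right)} = \frac{1}{9} \cdot 2 = \frac{2}{9}$)
$b = \frac{2}{9} \approx 0.22222$
$\frac{1}{b} = \frac{1}{\frac{2}{9}} = \frac{9}{2}$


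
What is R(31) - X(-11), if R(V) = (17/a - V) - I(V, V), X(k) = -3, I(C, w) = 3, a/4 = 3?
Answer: -355/12 ≈ -29.583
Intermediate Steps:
a = 12 (a = 4*3 = 12)
R(V) = -19/12 - V (R(V) = (17/12 - V) - 1*3 = (17*(1/12) - V) - 3 = (17/12 - V) - 3 = -19/12 - V)
R(31) - X(-11) = (-19/12 - 1*31) - 1*(-3) = (-19/12 - 31) + 3 = -391/12 + 3 = -355/12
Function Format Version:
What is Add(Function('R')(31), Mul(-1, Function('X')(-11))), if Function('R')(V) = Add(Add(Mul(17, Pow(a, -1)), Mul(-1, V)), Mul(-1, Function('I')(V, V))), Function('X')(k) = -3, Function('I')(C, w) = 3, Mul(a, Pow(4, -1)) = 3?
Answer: Rational(-355, 12) ≈ -29.583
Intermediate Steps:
a = 12 (a = Mul(4, 3) = 12)
Function('R')(V) = Add(Rational(-19, 12), Mul(-1, V)) (Function('R')(V) = Add(Add(Mul(17, Pow(12, -1)), Mul(-1, V)), Mul(-1, 3)) = Add(Add(Mul(17, Rational(1, 12)), Mul(-1, V)), -3) = Add(Add(Rational(17, 12), Mul(-1, V)), -3) = Add(Rational(-19, 12), Mul(-1, V)))
Add(Function('R')(31), Mul(-1, Function('X')(-11))) = Add(Add(Rational(-19, 12), Mul(-1, 31)), Mul(-1, -3)) = Add(Add(Rational(-19, 12), -31), 3) = Add(Rational(-391, 12), 3) = Rational(-355, 12)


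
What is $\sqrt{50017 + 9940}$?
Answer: $\sqrt{59957} \approx 244.86$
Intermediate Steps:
$\sqrt{50017 + 9940} = \sqrt{59957}$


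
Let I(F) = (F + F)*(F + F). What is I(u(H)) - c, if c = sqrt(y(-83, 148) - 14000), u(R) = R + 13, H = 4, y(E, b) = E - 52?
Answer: 1156 - I*sqrt(14135) ≈ 1156.0 - 118.89*I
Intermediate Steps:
y(E, b) = -52 + E
u(R) = 13 + R
c = I*sqrt(14135) (c = sqrt((-52 - 83) - 14000) = sqrt(-135 - 14000) = sqrt(-14135) = I*sqrt(14135) ≈ 118.89*I)
I(F) = 4*F**2 (I(F) = (2*F)*(2*F) = 4*F**2)
I(u(H)) - c = 4*(13 + 4)**2 - I*sqrt(14135) = 4*17**2 - I*sqrt(14135) = 4*289 - I*sqrt(14135) = 1156 - I*sqrt(14135)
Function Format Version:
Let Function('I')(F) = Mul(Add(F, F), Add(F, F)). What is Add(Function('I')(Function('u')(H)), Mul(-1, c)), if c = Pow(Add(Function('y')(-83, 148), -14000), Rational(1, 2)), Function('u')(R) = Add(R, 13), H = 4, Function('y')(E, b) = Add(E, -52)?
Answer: Add(1156, Mul(-1, I, Pow(14135, Rational(1, 2)))) ≈ Add(1156.0, Mul(-118.89, I))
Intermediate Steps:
Function('y')(E, b) = Add(-52, E)
Function('u')(R) = Add(13, R)
c = Mul(I, Pow(14135, Rational(1, 2))) (c = Pow(Add(Add(-52, -83), -14000), Rational(1, 2)) = Pow(Add(-135, -14000), Rational(1, 2)) = Pow(-14135, Rational(1, 2)) = Mul(I, Pow(14135, Rational(1, 2))) ≈ Mul(118.89, I))
Function('I')(F) = Mul(4, Pow(F, 2)) (Function('I')(F) = Mul(Mul(2, F), Mul(2, F)) = Mul(4, Pow(F, 2)))
Add(Function('I')(Function('u')(H)), Mul(-1, c)) = Add(Mul(4, Pow(Add(13, 4), 2)), Mul(-1, Mul(I, Pow(14135, Rational(1, 2))))) = Add(Mul(4, Pow(17, 2)), Mul(-1, I, Pow(14135, Rational(1, 2)))) = Add(Mul(4, 289), Mul(-1, I, Pow(14135, Rational(1, 2)))) = Add(1156, Mul(-1, I, Pow(14135, Rational(1, 2))))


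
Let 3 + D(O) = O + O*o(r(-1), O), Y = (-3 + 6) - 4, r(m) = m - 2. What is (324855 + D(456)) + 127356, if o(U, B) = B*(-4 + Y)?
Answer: -587016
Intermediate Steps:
r(m) = -2 + m
Y = -1 (Y = 3 - 4 = -1)
o(U, B) = -5*B (o(U, B) = B*(-4 - 1) = B*(-5) = -5*B)
D(O) = -3 + O - 5*O² (D(O) = -3 + (O + O*(-5*O)) = -3 + (O - 5*O²) = -3 + O - 5*O²)
(324855 + D(456)) + 127356 = (324855 + (-3 + 456 - 5*456²)) + 127356 = (324855 + (-3 + 456 - 5*207936)) + 127356 = (324855 + (-3 + 456 - 1039680)) + 127356 = (324855 - 1039227) + 127356 = -714372 + 127356 = -587016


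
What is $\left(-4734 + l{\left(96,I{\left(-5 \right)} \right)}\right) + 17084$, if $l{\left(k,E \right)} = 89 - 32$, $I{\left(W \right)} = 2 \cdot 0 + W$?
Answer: $12407$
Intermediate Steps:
$I{\left(W \right)} = W$ ($I{\left(W \right)} = 0 + W = W$)
$l{\left(k,E \right)} = 57$ ($l{\left(k,E \right)} = 89 - 32 = 57$)
$\left(-4734 + l{\left(96,I{\left(-5 \right)} \right)}\right) + 17084 = \left(-4734 + 57\right) + 17084 = -4677 + 17084 = 12407$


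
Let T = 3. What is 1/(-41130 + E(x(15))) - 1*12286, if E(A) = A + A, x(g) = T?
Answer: -505249465/41124 ≈ -12286.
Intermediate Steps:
x(g) = 3
E(A) = 2*A
1/(-41130 + E(x(15))) - 1*12286 = 1/(-41130 + 2*3) - 1*12286 = 1/(-41130 + 6) - 12286 = 1/(-41124) - 12286 = -1/41124 - 12286 = -505249465/41124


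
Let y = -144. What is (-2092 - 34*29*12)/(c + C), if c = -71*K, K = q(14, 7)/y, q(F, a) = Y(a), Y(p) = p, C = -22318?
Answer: 2005056/3213295 ≈ 0.62399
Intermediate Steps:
q(F, a) = a
K = -7/144 (K = 7/(-144) = 7*(-1/144) = -7/144 ≈ -0.048611)
c = 497/144 (c = -71*(-7/144) = 497/144 ≈ 3.4514)
(-2092 - 34*29*12)/(c + C) = (-2092 - 34*29*12)/(497/144 - 22318) = (-2092 - 986*12)/(-3213295/144) = (-2092 - 11832)*(-144/3213295) = -13924*(-144/3213295) = 2005056/3213295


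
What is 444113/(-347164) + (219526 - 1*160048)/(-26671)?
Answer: -32493558215/9259211044 ≈ -3.5093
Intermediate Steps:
444113/(-347164) + (219526 - 1*160048)/(-26671) = 444113*(-1/347164) + (219526 - 160048)*(-1/26671) = -444113/347164 + 59478*(-1/26671) = -444113/347164 - 59478/26671 = -32493558215/9259211044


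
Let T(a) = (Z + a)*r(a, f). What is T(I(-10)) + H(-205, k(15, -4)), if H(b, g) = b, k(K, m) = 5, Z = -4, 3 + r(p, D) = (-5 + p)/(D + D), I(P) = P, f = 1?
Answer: -58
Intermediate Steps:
r(p, D) = -3 + (-5 + p)/(2*D) (r(p, D) = -3 + (-5 + p)/(D + D) = -3 + (-5 + p)/((2*D)) = -3 + (-5 + p)*(1/(2*D)) = -3 + (-5 + p)/(2*D))
T(a) = (-4 + a)*(-11/2 + a/2) (T(a) = (-4 + a)*((½)*(-5 + a - 6*1)/1) = (-4 + a)*((½)*1*(-5 + a - 6)) = (-4 + a)*((½)*1*(-11 + a)) = (-4 + a)*(-11/2 + a/2))
T(I(-10)) + H(-205, k(15, -4)) = (-11 - 10)*(-4 - 10)/2 - 205 = (½)*(-21)*(-14) - 205 = 147 - 205 = -58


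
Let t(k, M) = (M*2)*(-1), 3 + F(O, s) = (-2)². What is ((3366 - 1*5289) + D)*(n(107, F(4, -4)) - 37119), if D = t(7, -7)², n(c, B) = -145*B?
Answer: 64354928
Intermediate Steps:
F(O, s) = 1 (F(O, s) = -3 + (-2)² = -3 + 4 = 1)
t(k, M) = -2*M (t(k, M) = (2*M)*(-1) = -2*M)
D = 196 (D = (-2*(-7))² = 14² = 196)
((3366 - 1*5289) + D)*(n(107, F(4, -4)) - 37119) = ((3366 - 1*5289) + 196)*(-145*1 - 37119) = ((3366 - 5289) + 196)*(-145 - 37119) = (-1923 + 196)*(-37264) = -1727*(-37264) = 64354928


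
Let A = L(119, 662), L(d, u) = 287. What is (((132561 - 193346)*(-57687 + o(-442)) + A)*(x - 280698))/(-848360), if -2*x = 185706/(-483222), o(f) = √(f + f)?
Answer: 79270003945783193991/68324369320 - 549655884048057*I*√221/13664873864 ≈ 1.1602e+9 - 5.9797e+5*I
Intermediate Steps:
o(f) = √2*√f (o(f) = √(2*f) = √2*√f)
x = 30951/161074 (x = -92853/(-483222) = -92853*(-1)/483222 = -½*(-30951/80537) = 30951/161074 ≈ 0.19215)
A = 287
(((132561 - 193346)*(-57687 + o(-442)) + A)*(x - 280698))/(-848360) = (((132561 - 193346)*(-57687 + √2*√(-442)) + 287)*(30951/161074 - 280698))/(-848360) = ((-60785*(-57687 + √2*(I*√442)) + 287)*(-45213118701/161074))*(-1/848360) = ((-60785*(-57687 + 2*I*√221) + 287)*(-45213118701/161074))*(-1/848360) = (((3506504295 - 121570*I*√221) + 287)*(-45213118701/161074))*(-1/848360) = ((3506504582 - 121570*I*√221)*(-45213118701/161074))*(-1/848360) = (-79270003945783193991/80537 + 2748279420240285*I*√221/80537)*(-1/848360) = 79270003945783193991/68324369320 - 549655884048057*I*√221/13664873864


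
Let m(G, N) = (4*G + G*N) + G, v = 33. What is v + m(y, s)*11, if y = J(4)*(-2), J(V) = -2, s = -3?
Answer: 121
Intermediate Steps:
y = 4 (y = -2*(-2) = 4)
m(G, N) = 5*G + G*N
v + m(y, s)*11 = 33 + (4*(5 - 3))*11 = 33 + (4*2)*11 = 33 + 8*11 = 33 + 88 = 121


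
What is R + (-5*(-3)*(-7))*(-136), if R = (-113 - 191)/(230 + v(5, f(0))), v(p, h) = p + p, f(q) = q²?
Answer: 214181/15 ≈ 14279.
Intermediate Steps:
v(p, h) = 2*p
R = -19/15 (R = (-113 - 191)/(230 + 2*5) = -304/(230 + 10) = -304/240 = -304*1/240 = -19/15 ≈ -1.2667)
R + (-5*(-3)*(-7))*(-136) = -19/15 + (-5*(-3)*(-7))*(-136) = -19/15 + (15*(-7))*(-136) = -19/15 - 105*(-136) = -19/15 + 14280 = 214181/15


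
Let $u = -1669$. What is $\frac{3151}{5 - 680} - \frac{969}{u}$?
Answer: $- \frac{4604944}{1126575} \approx -4.0876$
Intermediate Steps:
$\frac{3151}{5 - 680} - \frac{969}{u} = \frac{3151}{5 - 680} - \frac{969}{-1669} = \frac{3151}{5 - 680} - - \frac{969}{1669} = \frac{3151}{-675} + \frac{969}{1669} = 3151 \left(- \frac{1}{675}\right) + \frac{969}{1669} = - \frac{3151}{675} + \frac{969}{1669} = - \frac{4604944}{1126575}$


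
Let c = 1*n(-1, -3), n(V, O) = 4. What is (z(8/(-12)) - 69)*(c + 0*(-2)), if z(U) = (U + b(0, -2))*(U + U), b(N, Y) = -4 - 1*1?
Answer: -2212/9 ≈ -245.78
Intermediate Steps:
b(N, Y) = -5 (b(N, Y) = -4 - 1 = -5)
c = 4 (c = 1*4 = 4)
z(U) = 2*U*(-5 + U) (z(U) = (U - 5)*(U + U) = (-5 + U)*(2*U) = 2*U*(-5 + U))
(z(8/(-12)) - 69)*(c + 0*(-2)) = (2*(8/(-12))*(-5 + 8/(-12)) - 69)*(4 + 0*(-2)) = (2*(8*(-1/12))*(-5 + 8*(-1/12)) - 69)*(4 + 0) = (2*(-2/3)*(-5 - 2/3) - 69)*4 = (2*(-2/3)*(-17/3) - 69)*4 = (68/9 - 69)*4 = -553/9*4 = -2212/9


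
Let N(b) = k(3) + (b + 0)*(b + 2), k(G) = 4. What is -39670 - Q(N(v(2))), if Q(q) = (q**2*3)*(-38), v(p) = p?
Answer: -23254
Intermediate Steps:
N(b) = 4 + b*(2 + b) (N(b) = 4 + (b + 0)*(b + 2) = 4 + b*(2 + b))
Q(q) = -114*q**2 (Q(q) = (3*q**2)*(-38) = -114*q**2)
-39670 - Q(N(v(2))) = -39670 - (-114)*(4 + 2**2 + 2*2)**2 = -39670 - (-114)*(4 + 4 + 4)**2 = -39670 - (-114)*12**2 = -39670 - (-114)*144 = -39670 - 1*(-16416) = -39670 + 16416 = -23254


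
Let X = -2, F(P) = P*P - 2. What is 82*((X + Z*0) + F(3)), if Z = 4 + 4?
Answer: 410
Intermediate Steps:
Z = 8
F(P) = -2 + P² (F(P) = P² - 2 = -2 + P²)
82*((X + Z*0) + F(3)) = 82*((-2 + 8*0) + (-2 + 3²)) = 82*((-2 + 0) + (-2 + 9)) = 82*(-2 + 7) = 82*5 = 410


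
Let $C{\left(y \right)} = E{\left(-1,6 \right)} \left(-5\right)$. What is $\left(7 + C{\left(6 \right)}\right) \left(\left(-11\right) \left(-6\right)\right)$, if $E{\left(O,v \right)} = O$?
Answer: $792$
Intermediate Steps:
$C{\left(y \right)} = 5$ ($C{\left(y \right)} = \left(-1\right) \left(-5\right) = 5$)
$\left(7 + C{\left(6 \right)}\right) \left(\left(-11\right) \left(-6\right)\right) = \left(7 + 5\right) \left(\left(-11\right) \left(-6\right)\right) = 12 \cdot 66 = 792$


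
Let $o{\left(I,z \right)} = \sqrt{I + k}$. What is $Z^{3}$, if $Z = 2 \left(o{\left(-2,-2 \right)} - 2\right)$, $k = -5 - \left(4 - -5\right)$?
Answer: $704 - 128 i \approx 704.0 - 128.0 i$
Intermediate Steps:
$k = -14$ ($k = -5 - \left(4 + 5\right) = -5 - 9 = -14$)
$o{\left(I,z \right)} = \sqrt{-14 + I}$ ($o{\left(I,z \right)} = \sqrt{I - 14} = \sqrt{-14 + I}$)
$Z = -4 + 8 i$ ($Z = 2 \left(\sqrt{-14 - 2} - 2\right) = 2 \left(\sqrt{-16} - 2\right) = 2 \left(4 i - 2\right) = 2 \left(-2 + 4 i\right) = -4 + 8 i \approx -4.0 + 8.0 i$)
$Z^{3} = \left(-4 + 8 i\right)^{3}$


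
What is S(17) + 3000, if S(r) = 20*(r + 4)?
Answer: 3420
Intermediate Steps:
S(r) = 80 + 20*r (S(r) = 20*(4 + r) = 80 + 20*r)
S(17) + 3000 = (80 + 20*17) + 3000 = (80 + 340) + 3000 = 420 + 3000 = 3420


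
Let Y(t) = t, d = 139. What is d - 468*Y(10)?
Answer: -4541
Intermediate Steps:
d - 468*Y(10) = 139 - 468*10 = 139 - 4680 = -4541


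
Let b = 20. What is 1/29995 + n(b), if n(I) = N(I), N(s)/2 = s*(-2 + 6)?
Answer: 4799201/29995 ≈ 160.00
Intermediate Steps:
N(s) = 8*s (N(s) = 2*(s*(-2 + 6)) = 2*(s*4) = 2*(4*s) = 8*s)
n(I) = 8*I
1/29995 + n(b) = 1/29995 + 8*20 = 1/29995 + 160 = 4799201/29995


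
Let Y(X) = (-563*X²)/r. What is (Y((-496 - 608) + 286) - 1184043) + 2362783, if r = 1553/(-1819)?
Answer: 687078464248/1553 ≈ 4.4242e+8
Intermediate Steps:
r = -1553/1819 (r = 1553*(-1/1819) = -1553/1819 ≈ -0.85377)
Y(X) = 1024097*X²/1553 (Y(X) = (-563*X²)/(-1553/1819) = -563*X²*(-1819/1553) = 1024097*X²/1553)
(Y((-496 - 608) + 286) - 1184043) + 2362783 = (1024097*((-496 - 608) + 286)²/1553 - 1184043) + 2362783 = (1024097*(-1104 + 286)²/1553 - 1184043) + 2362783 = ((1024097/1553)*(-818)² - 1184043) + 2362783 = ((1024097/1553)*669124 - 1184043) + 2362783 = (685247881028/1553 - 1184043) + 2362783 = 683409062249/1553 + 2362783 = 687078464248/1553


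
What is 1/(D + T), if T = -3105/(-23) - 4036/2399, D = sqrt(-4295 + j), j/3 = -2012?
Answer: 767269771/161747570772 - 5755201*I*sqrt(10331)/161747570772 ≈ 0.0047436 - 0.0036165*I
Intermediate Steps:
j = -6036 (j = 3*(-2012) = -6036)
D = I*sqrt(10331) (D = sqrt(-4295 - 6036) = sqrt(-10331) = I*sqrt(10331) ≈ 101.64*I)
T = 319829/2399 (T = -3105*(-1/23) - 4036*1/2399 = 135 - 4036/2399 = 319829/2399 ≈ 133.32)
1/(D + T) = 1/(I*sqrt(10331) + 319829/2399) = 1/(319829/2399 + I*sqrt(10331))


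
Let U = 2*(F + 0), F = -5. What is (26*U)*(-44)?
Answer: 11440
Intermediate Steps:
U = -10 (U = 2*(-5 + 0) = 2*(-5) = -10)
(26*U)*(-44) = (26*(-10))*(-44) = -260*(-44) = 11440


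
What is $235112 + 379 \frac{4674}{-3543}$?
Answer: $\frac{277076790}{1181} \approx 2.3461 \cdot 10^{5}$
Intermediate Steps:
$235112 + 379 \frac{4674}{-3543} = 235112 + 379 \cdot 4674 \left(- \frac{1}{3543}\right) = 235112 + 379 \left(- \frac{1558}{1181}\right) = 235112 - \frac{590482}{1181} = \frac{277076790}{1181}$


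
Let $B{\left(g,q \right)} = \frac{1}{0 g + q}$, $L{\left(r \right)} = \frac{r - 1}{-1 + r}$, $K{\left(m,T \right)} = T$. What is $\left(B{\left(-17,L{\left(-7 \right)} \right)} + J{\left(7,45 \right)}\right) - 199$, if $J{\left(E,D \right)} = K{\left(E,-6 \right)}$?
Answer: $-204$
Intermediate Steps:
$L{\left(r \right)} = 1$ ($L{\left(r \right)} = \frac{-1 + r}{-1 + r} = 1$)
$J{\left(E,D \right)} = -6$
$B{\left(g,q \right)} = \frac{1}{q}$ ($B{\left(g,q \right)} = \frac{1}{0 + q} = \frac{1}{q}$)
$\left(B{\left(-17,L{\left(-7 \right)} \right)} + J{\left(7,45 \right)}\right) - 199 = \left(1^{-1} - 6\right) - 199 = \left(1 - 6\right) - 199 = -5 - 199 = -204$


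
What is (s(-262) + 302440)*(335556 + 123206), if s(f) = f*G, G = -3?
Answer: 139108566212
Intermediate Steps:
s(f) = -3*f (s(f) = f*(-3) = -3*f)
(s(-262) + 302440)*(335556 + 123206) = (-3*(-262) + 302440)*(335556 + 123206) = (786 + 302440)*458762 = 303226*458762 = 139108566212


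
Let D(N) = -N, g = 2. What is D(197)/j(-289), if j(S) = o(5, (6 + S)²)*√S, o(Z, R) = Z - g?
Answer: 197*I/51 ≈ 3.8627*I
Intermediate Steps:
o(Z, R) = -2 + Z (o(Z, R) = Z - 1*2 = Z - 2 = -2 + Z)
j(S) = 3*√S (j(S) = (-2 + 5)*√S = 3*√S)
D(197)/j(-289) = (-1*197)/((3*√(-289))) = -197*(-I/51) = -(-197)*I/51 = 197*I/51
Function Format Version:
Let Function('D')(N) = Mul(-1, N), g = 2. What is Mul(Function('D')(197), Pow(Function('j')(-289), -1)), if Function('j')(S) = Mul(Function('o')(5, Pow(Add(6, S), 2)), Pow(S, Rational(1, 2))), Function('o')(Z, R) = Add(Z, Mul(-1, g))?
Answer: Mul(Rational(197, 51), I) ≈ Mul(3.8627, I)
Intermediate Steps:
Function('o')(Z, R) = Add(-2, Z) (Function('o')(Z, R) = Add(Z, Mul(-1, 2)) = Add(Z, -2) = Add(-2, Z))
Function('j')(S) = Mul(3, Pow(S, Rational(1, 2))) (Function('j')(S) = Mul(Add(-2, 5), Pow(S, Rational(1, 2))) = Mul(3, Pow(S, Rational(1, 2))))
Mul(Function('D')(197), Pow(Function('j')(-289), -1)) = Mul(Mul(-1, 197), Pow(Mul(3, Pow(-289, Rational(1, 2))), -1)) = Mul(-197, Pow(Mul(3, Mul(17, I)), -1)) = Mul(-197, Pow(Mul(51, I), -1)) = Mul(-197, Mul(Rational(-1, 51), I)) = Mul(Rational(197, 51), I)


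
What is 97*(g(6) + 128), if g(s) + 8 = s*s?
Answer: 15132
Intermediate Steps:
g(s) = -8 + s² (g(s) = -8 + s*s = -8 + s²)
97*(g(6) + 128) = 97*((-8 + 6²) + 128) = 97*((-8 + 36) + 128) = 97*(28 + 128) = 97*156 = 15132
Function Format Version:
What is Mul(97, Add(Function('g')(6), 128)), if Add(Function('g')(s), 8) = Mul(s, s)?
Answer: 15132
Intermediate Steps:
Function('g')(s) = Add(-8, Pow(s, 2)) (Function('g')(s) = Add(-8, Mul(s, s)) = Add(-8, Pow(s, 2)))
Mul(97, Add(Function('g')(6), 128)) = Mul(97, Add(Add(-8, Pow(6, 2)), 128)) = Mul(97, Add(Add(-8, 36), 128)) = Mul(97, Add(28, 128)) = Mul(97, 156) = 15132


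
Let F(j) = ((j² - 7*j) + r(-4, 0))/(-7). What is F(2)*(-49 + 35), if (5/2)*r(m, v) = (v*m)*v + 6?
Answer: -76/5 ≈ -15.200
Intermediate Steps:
r(m, v) = 12/5 + 2*m*v²/5 (r(m, v) = 2*((v*m)*v + 6)/5 = 2*((m*v)*v + 6)/5 = 2*(m*v² + 6)/5 = 2*(6 + m*v²)/5 = 12/5 + 2*m*v²/5)
F(j) = -12/35 + j - j²/7 (F(j) = ((j² - 7*j) + (12/5 + (⅖)*(-4)*0²))/(-7) = ((j² - 7*j) + (12/5 + (⅖)*(-4)*0))*(-⅐) = ((j² - 7*j) + (12/5 + 0))*(-⅐) = ((j² - 7*j) + 12/5)*(-⅐) = (12/5 + j² - 7*j)*(-⅐) = -12/35 + j - j²/7)
F(2)*(-49 + 35) = (-12/35 + 2 - ⅐*2²)*(-49 + 35) = (-12/35 + 2 - ⅐*4)*(-14) = (-12/35 + 2 - 4/7)*(-14) = (38/35)*(-14) = -76/5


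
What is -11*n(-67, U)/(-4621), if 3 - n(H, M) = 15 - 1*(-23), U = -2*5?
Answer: -385/4621 ≈ -0.083315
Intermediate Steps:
U = -10
n(H, M) = -35 (n(H, M) = 3 - (15 - 1*(-23)) = 3 - (15 + 23) = 3 - 1*38 = 3 - 38 = -35)
-11*n(-67, U)/(-4621) = -(-385)/(-4621) = -(-385)*(-1)/4621 = -11*35/4621 = -385/4621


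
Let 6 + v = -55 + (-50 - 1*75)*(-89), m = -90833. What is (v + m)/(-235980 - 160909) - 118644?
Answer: -47088418747/396889 ≈ -1.1864e+5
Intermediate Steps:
v = 11064 (v = -6 + (-55 + (-50 - 1*75)*(-89)) = -6 + (-55 + (-50 - 75)*(-89)) = -6 + (-55 - 125*(-89)) = -6 + (-55 + 11125) = -6 + 11070 = 11064)
(v + m)/(-235980 - 160909) - 118644 = (11064 - 90833)/(-235980 - 160909) - 118644 = -79769/(-396889) - 118644 = -79769*(-1/396889) - 118644 = 79769/396889 - 118644 = -47088418747/396889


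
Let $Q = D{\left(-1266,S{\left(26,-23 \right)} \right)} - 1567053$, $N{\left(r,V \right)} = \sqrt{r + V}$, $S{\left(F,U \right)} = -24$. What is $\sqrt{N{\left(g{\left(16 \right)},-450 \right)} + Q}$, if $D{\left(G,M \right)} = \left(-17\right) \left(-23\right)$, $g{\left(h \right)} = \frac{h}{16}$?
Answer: $\sqrt{-1566662 + i \sqrt{449}} \approx 0.008 + 1251.7 i$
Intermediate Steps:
$g{\left(h \right)} = \frac{h}{16}$ ($g{\left(h \right)} = h \frac{1}{16} = \frac{h}{16}$)
$D{\left(G,M \right)} = 391$
$N{\left(r,V \right)} = \sqrt{V + r}$
$Q = -1566662$ ($Q = 391 - 1567053 = -1566662$)
$\sqrt{N{\left(g{\left(16 \right)},-450 \right)} + Q} = \sqrt{\sqrt{-450 + \frac{1}{16} \cdot 16} - 1566662} = \sqrt{\sqrt{-450 + 1} - 1566662} = \sqrt{\sqrt{-449} - 1566662} = \sqrt{i \sqrt{449} - 1566662} = \sqrt{-1566662 + i \sqrt{449}}$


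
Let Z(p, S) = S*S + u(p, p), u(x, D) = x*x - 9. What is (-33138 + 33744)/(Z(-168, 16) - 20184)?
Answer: 606/8287 ≈ 0.073127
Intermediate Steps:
u(x, D) = -9 + x² (u(x, D) = x² - 9 = -9 + x²)
Z(p, S) = -9 + S² + p² (Z(p, S) = S*S + (-9 + p²) = S² + (-9 + p²) = -9 + S² + p²)
(-33138 + 33744)/(Z(-168, 16) - 20184) = (-33138 + 33744)/((-9 + 16² + (-168)²) - 20184) = 606/((-9 + 256 + 28224) - 20184) = 606/(28471 - 20184) = 606/8287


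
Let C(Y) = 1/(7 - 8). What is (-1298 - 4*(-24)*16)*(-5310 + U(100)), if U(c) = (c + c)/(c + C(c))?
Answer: -125066620/99 ≈ -1.2633e+6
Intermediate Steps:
C(Y) = -1 (C(Y) = 1/(-1) = -1)
U(c) = 2*c/(-1 + c) (U(c) = (c + c)/(c - 1) = (2*c)/(-1 + c) = 2*c/(-1 + c))
(-1298 - 4*(-24)*16)*(-5310 + U(100)) = (-1298 - 4*(-24)*16)*(-5310 + 2*100/(-1 + 100)) = (-1298 + 96*16)*(-5310 + 2*100/99) = (-1298 + 1536)*(-5310 + 2*100*(1/99)) = 238*(-5310 + 200/99) = 238*(-525490/99) = -125066620/99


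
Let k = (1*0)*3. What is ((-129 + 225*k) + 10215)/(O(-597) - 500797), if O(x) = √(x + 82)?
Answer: -841839757/41799605954 - 1681*I*√515/41799605954 ≈ -0.02014 - 9.1264e-7*I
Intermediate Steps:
O(x) = √(82 + x)
k = 0 (k = 0*3 = 0)
((-129 + 225*k) + 10215)/(O(-597) - 500797) = ((-129 + 225*0) + 10215)/(√(82 - 597) - 500797) = ((-129 + 0) + 10215)/(√(-515) - 500797) = (-129 + 10215)/(I*√515 - 500797) = 10086/(-500797 + I*√515)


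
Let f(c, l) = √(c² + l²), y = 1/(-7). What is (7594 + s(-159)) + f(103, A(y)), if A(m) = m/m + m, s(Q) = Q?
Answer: 7435 + √519877/7 ≈ 7538.0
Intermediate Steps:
y = -⅐ ≈ -0.14286
A(m) = 1 + m
(7594 + s(-159)) + f(103, A(y)) = (7594 - 159) + √(103² + (1 - ⅐)²) = 7435 + √(10609 + (6/7)²) = 7435 + √(10609 + 36/49) = 7435 + √(519877/49) = 7435 + √519877/7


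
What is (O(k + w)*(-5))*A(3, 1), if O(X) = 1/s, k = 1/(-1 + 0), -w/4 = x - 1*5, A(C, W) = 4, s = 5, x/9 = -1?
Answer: -4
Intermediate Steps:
x = -9 (x = 9*(-1) = -9)
w = 56 (w = -4*(-9 - 1*5) = -4*(-9 - 5) = -4*(-14) = 56)
k = -1 (k = 1/(-1) = -1)
O(X) = ⅕ (O(X) = 1/5 = ⅕)
(O(k + w)*(-5))*A(3, 1) = ((⅕)*(-5))*4 = -1*4 = -4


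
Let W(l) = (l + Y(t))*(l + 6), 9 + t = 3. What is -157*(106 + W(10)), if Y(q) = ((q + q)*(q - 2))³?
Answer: -2222498594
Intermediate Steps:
t = -6 (t = -9 + 3 = -6)
Y(q) = 8*q³*(-2 + q)³ (Y(q) = ((2*q)*(-2 + q))³ = (2*q*(-2 + q))³ = 8*q³*(-2 + q)³)
W(l) = (6 + l)*(884736 + l) (W(l) = (l + 8*(-6)³*(-2 - 6)³)*(l + 6) = (l + 8*(-216)*(-8)³)*(6 + l) = (l + 8*(-216)*(-512))*(6 + l) = (l + 884736)*(6 + l) = (884736 + l)*(6 + l) = (6 + l)*(884736 + l))
-157*(106 + W(10)) = -157*(106 + (5308416 + 10² + 884742*10)) = -157*(106 + (5308416 + 100 + 8847420)) = -157*(106 + 14155936) = -157*14156042 = -2222498594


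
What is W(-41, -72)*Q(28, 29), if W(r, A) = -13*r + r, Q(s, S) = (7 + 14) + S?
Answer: 24600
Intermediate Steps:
Q(s, S) = 21 + S
W(r, A) = -12*r
W(-41, -72)*Q(28, 29) = (-12*(-41))*(21 + 29) = 492*50 = 24600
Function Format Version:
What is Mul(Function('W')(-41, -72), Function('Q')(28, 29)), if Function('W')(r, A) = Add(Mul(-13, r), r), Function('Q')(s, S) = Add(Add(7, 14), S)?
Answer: 24600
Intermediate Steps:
Function('Q')(s, S) = Add(21, S)
Function('W')(r, A) = Mul(-12, r)
Mul(Function('W')(-41, -72), Function('Q')(28, 29)) = Mul(Mul(-12, -41), Add(21, 29)) = Mul(492, 50) = 24600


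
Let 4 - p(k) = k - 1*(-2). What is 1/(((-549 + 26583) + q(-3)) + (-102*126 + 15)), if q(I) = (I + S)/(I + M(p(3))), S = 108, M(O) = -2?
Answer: 1/13176 ≈ 7.5896e-5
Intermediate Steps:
p(k) = 2 - k (p(k) = 4 - (k - 1*(-2)) = 4 - (k + 2) = 4 - (2 + k) = 4 + (-2 - k) = 2 - k)
q(I) = (108 + I)/(-2 + I) (q(I) = (I + 108)/(I - 2) = (108 + I)/(-2 + I))
1/(((-549 + 26583) + q(-3)) + (-102*126 + 15)) = 1/(((-549 + 26583) + (108 - 3)/(-2 - 3)) + (-102*126 + 15)) = 1/((26034 + 105/(-5)) + (-12852 + 15)) = 1/((26034 - 1/5*105) - 12837) = 1/((26034 - 21) - 12837) = 1/(26013 - 12837) = 1/13176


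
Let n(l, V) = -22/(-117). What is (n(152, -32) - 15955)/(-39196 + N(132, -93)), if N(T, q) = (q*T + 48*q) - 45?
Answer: 1866713/6549777 ≈ 0.28500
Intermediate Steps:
N(T, q) = -45 + 48*q + T*q (N(T, q) = (T*q + 48*q) - 45 = (48*q + T*q) - 45 = -45 + 48*q + T*q)
n(l, V) = 22/117 (n(l, V) = -22*(-1/117) = 22/117)
(n(152, -32) - 15955)/(-39196 + N(132, -93)) = (22/117 - 15955)/(-39196 + (-45 + 48*(-93) + 132*(-93))) = -1866713/(117*(-39196 + (-45 - 4464 - 12276))) = -1866713/(117*(-39196 - 16785)) = -1866713/117/(-55981) = -1866713/117*(-1/55981) = 1866713/6549777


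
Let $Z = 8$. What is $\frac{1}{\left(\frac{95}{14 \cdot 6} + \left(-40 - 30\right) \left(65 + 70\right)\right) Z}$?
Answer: $- \frac{21}{1587410} \approx -1.3229 \cdot 10^{-5}$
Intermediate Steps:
$\frac{1}{\left(\frac{95}{14 \cdot 6} + \left(-40 - 30\right) \left(65 + 70\right)\right) Z} = \frac{1}{\left(\frac{95}{14 \cdot 6} + \left(-40 - 30\right) \left(65 + 70\right)\right) 8} = \frac{1}{\left(\frac{95}{84} - 9450\right) 8} = \frac{1}{\left(- \frac{793705}{84}\right) 8} = \frac{1}{- \frac{1587410}{21}} = - \frac{21}{1587410}$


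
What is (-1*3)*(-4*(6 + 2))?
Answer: 96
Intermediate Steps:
(-1*3)*(-4*(6 + 2)) = -(-12)*8 = -3*(-32) = 96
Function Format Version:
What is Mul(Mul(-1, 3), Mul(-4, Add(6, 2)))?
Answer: 96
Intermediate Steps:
Mul(Mul(-1, 3), Mul(-4, Add(6, 2))) = Mul(-3, Mul(-4, 8)) = Mul(-3, -32) = 96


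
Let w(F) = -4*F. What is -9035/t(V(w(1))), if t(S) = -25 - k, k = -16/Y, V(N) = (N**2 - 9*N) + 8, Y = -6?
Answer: 27105/83 ≈ 326.57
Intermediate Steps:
V(N) = 8 + N**2 - 9*N
k = 8/3 (k = -16/(-6) = -16*(-1/6) = 8/3 ≈ 2.6667)
t(S) = -83/3 (t(S) = -25 - 1*8/3 = -25 - 8/3 = -83/3)
-9035/t(V(w(1))) = -9035/(-83/3) = -9035*(-3/83) = 27105/83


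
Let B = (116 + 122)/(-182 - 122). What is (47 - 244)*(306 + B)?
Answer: -9139421/152 ≈ -60128.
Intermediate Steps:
B = -119/152 (B = 238/(-304) = 238*(-1/304) = -119/152 ≈ -0.78290)
(47 - 244)*(306 + B) = (47 - 244)*(306 - 119/152) = -197*46393/152 = -9139421/152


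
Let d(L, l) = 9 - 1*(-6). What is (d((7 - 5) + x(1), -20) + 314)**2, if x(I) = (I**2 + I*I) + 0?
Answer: 108241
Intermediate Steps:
x(I) = 2*I**2 (x(I) = (I**2 + I**2) + 0 = 2*I**2 + 0 = 2*I**2)
d(L, l) = 15 (d(L, l) = 9 + 6 = 15)
(d((7 - 5) + x(1), -20) + 314)**2 = (15 + 314)**2 = 329**2 = 108241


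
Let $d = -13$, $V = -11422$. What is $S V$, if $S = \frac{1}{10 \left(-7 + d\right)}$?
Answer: $\frac{5711}{100} \approx 57.11$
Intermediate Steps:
$S = - \frac{1}{200}$ ($S = \frac{1}{10 \left(-7 - 13\right)} = \frac{1}{10 \left(-20\right)} = \frac{1}{-200} = - \frac{1}{200} \approx -0.005$)
$S V = \left(- \frac{1}{200}\right) \left(-11422\right) = \frac{5711}{100}$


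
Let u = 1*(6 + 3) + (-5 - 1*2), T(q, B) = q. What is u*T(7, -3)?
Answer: 14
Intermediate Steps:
u = 2 (u = 1*9 + (-5 - 2) = 9 - 7 = 2)
u*T(7, -3) = 2*7 = 14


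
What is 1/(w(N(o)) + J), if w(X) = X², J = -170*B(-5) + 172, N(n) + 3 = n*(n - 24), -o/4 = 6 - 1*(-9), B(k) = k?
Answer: 1/25372391 ≈ 3.9413e-8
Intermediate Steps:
o = -60 (o = -4*(6 - 1*(-9)) = -4*(6 + 9) = -4*15 = -60)
N(n) = -3 + n*(-24 + n) (N(n) = -3 + n*(n - 24) = -3 + n*(-24 + n))
J = 1022 (J = -170*(-5) + 172 = 850 + 172 = 1022)
1/(w(N(o)) + J) = 1/((-3 + (-60)² - 24*(-60))² + 1022) = 1/((-3 + 3600 + 1440)² + 1022) = 1/(5037² + 1022) = 1/(25371369 + 1022) = 1/25372391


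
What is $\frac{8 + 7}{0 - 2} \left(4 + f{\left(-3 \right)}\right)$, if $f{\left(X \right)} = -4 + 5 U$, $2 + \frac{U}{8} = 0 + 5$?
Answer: $-900$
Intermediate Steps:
$U = 24$ ($U = -16 + 8 \left(0 + 5\right) = -16 + 8 \cdot 5 = -16 + 40 = 24$)
$f{\left(X \right)} = 116$ ($f{\left(X \right)} = -4 + 5 \cdot 24 = -4 + 120 = 116$)
$\frac{8 + 7}{0 - 2} \left(4 + f{\left(-3 \right)}\right) = \frac{8 + 7}{0 - 2} \left(4 + 116\right) = \frac{15}{-2} \cdot 120 = 15 \left(- \frac{1}{2}\right) 120 = \left(- \frac{15}{2}\right) 120 = -900$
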